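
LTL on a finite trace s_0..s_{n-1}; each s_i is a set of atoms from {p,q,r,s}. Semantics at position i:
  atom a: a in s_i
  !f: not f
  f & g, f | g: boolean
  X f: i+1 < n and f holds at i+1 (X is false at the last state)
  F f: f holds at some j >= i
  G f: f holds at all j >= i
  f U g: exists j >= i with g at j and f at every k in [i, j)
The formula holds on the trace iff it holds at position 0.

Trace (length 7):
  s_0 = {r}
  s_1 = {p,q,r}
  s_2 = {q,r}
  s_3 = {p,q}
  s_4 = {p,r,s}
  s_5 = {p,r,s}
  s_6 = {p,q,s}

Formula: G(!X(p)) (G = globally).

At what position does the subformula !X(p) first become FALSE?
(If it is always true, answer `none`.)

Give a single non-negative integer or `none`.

Answer: 0

Derivation:
s_0={r}: !X(p)=False X(p)=True p=False
s_1={p,q,r}: !X(p)=True X(p)=False p=True
s_2={q,r}: !X(p)=False X(p)=True p=False
s_3={p,q}: !X(p)=False X(p)=True p=True
s_4={p,r,s}: !X(p)=False X(p)=True p=True
s_5={p,r,s}: !X(p)=False X(p)=True p=True
s_6={p,q,s}: !X(p)=True X(p)=False p=True
G(!X(p)) holds globally = False
First violation at position 0.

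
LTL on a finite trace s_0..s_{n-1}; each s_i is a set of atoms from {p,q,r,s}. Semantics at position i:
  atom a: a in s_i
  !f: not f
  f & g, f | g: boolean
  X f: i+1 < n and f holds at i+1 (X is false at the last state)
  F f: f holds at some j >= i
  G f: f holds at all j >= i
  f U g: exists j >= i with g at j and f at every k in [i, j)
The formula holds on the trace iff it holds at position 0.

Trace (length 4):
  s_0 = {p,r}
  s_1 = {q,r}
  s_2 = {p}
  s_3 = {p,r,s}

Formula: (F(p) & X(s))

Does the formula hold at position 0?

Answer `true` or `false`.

s_0={p,r}: (F(p) & X(s))=False F(p)=True p=True X(s)=False s=False
s_1={q,r}: (F(p) & X(s))=False F(p)=True p=False X(s)=False s=False
s_2={p}: (F(p) & X(s))=True F(p)=True p=True X(s)=True s=False
s_3={p,r,s}: (F(p) & X(s))=False F(p)=True p=True X(s)=False s=True

Answer: false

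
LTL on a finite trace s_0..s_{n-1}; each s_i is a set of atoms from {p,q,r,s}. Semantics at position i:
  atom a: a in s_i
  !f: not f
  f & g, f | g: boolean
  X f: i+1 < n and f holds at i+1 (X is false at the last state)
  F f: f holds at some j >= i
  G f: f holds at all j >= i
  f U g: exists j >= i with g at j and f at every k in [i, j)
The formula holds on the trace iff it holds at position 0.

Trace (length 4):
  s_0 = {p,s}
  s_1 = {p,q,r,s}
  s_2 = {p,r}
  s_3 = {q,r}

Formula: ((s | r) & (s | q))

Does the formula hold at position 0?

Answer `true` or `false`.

Answer: true

Derivation:
s_0={p,s}: ((s | r) & (s | q))=True (s | r)=True s=True r=False (s | q)=True q=False
s_1={p,q,r,s}: ((s | r) & (s | q))=True (s | r)=True s=True r=True (s | q)=True q=True
s_2={p,r}: ((s | r) & (s | q))=False (s | r)=True s=False r=True (s | q)=False q=False
s_3={q,r}: ((s | r) & (s | q))=True (s | r)=True s=False r=True (s | q)=True q=True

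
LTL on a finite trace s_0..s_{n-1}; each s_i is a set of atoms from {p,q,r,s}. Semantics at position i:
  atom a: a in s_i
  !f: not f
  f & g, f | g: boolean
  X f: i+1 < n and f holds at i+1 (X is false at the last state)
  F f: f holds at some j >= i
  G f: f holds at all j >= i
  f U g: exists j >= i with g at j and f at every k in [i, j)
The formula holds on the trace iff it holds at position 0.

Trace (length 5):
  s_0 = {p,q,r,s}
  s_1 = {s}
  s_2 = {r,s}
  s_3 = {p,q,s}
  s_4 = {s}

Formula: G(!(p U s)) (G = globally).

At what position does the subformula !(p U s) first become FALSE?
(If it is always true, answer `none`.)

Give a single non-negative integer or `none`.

Answer: 0

Derivation:
s_0={p,q,r,s}: !(p U s)=False (p U s)=True p=True s=True
s_1={s}: !(p U s)=False (p U s)=True p=False s=True
s_2={r,s}: !(p U s)=False (p U s)=True p=False s=True
s_3={p,q,s}: !(p U s)=False (p U s)=True p=True s=True
s_4={s}: !(p U s)=False (p U s)=True p=False s=True
G(!(p U s)) holds globally = False
First violation at position 0.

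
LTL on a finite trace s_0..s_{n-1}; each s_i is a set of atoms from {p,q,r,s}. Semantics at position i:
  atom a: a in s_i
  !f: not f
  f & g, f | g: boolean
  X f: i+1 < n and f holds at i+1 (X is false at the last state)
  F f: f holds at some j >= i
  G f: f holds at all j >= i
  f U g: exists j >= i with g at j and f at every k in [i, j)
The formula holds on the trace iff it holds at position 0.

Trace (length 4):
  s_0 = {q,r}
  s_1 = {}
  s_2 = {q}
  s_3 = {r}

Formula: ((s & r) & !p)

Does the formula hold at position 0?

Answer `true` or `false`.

s_0={q,r}: ((s & r) & !p)=False (s & r)=False s=False r=True !p=True p=False
s_1={}: ((s & r) & !p)=False (s & r)=False s=False r=False !p=True p=False
s_2={q}: ((s & r) & !p)=False (s & r)=False s=False r=False !p=True p=False
s_3={r}: ((s & r) & !p)=False (s & r)=False s=False r=True !p=True p=False

Answer: false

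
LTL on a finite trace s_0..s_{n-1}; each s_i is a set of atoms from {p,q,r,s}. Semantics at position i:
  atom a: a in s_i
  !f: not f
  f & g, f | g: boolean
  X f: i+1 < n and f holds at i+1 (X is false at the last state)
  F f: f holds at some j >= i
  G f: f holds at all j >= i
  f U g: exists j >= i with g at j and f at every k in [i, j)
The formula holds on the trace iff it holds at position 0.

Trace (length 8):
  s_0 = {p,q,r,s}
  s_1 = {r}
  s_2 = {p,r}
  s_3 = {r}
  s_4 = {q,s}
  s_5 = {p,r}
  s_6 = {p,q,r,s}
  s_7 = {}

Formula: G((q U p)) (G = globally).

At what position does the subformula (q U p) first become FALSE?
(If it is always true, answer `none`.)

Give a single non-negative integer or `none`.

Answer: 1

Derivation:
s_0={p,q,r,s}: (q U p)=True q=True p=True
s_1={r}: (q U p)=False q=False p=False
s_2={p,r}: (q U p)=True q=False p=True
s_3={r}: (q U p)=False q=False p=False
s_4={q,s}: (q U p)=True q=True p=False
s_5={p,r}: (q U p)=True q=False p=True
s_6={p,q,r,s}: (q U p)=True q=True p=True
s_7={}: (q U p)=False q=False p=False
G((q U p)) holds globally = False
First violation at position 1.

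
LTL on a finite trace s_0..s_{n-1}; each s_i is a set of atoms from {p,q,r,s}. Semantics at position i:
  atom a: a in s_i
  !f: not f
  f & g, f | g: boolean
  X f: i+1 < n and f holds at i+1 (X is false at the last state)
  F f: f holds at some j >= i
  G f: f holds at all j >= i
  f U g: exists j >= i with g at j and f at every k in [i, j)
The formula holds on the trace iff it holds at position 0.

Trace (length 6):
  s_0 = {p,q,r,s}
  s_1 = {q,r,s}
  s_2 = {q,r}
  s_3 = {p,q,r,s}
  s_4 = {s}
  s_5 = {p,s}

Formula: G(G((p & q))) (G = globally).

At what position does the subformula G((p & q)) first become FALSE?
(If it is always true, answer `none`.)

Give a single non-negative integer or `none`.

Answer: 0

Derivation:
s_0={p,q,r,s}: G((p & q))=False (p & q)=True p=True q=True
s_1={q,r,s}: G((p & q))=False (p & q)=False p=False q=True
s_2={q,r}: G((p & q))=False (p & q)=False p=False q=True
s_3={p,q,r,s}: G((p & q))=False (p & q)=True p=True q=True
s_4={s}: G((p & q))=False (p & q)=False p=False q=False
s_5={p,s}: G((p & q))=False (p & q)=False p=True q=False
G(G((p & q))) holds globally = False
First violation at position 0.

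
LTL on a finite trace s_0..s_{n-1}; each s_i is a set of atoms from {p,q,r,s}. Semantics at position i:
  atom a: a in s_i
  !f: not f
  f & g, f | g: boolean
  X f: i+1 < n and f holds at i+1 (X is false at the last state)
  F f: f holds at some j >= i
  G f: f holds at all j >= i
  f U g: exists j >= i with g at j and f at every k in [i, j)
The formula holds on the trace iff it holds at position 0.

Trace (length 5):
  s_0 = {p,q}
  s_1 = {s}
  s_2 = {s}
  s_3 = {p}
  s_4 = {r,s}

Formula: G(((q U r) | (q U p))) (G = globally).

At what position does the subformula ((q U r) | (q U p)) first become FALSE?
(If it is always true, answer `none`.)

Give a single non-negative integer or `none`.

s_0={p,q}: ((q U r) | (q U p))=True (q U r)=False q=True r=False (q U p)=True p=True
s_1={s}: ((q U r) | (q U p))=False (q U r)=False q=False r=False (q U p)=False p=False
s_2={s}: ((q U r) | (q U p))=False (q U r)=False q=False r=False (q U p)=False p=False
s_3={p}: ((q U r) | (q U p))=True (q U r)=False q=False r=False (q U p)=True p=True
s_4={r,s}: ((q U r) | (q U p))=True (q U r)=True q=False r=True (q U p)=False p=False
G(((q U r) | (q U p))) holds globally = False
First violation at position 1.

Answer: 1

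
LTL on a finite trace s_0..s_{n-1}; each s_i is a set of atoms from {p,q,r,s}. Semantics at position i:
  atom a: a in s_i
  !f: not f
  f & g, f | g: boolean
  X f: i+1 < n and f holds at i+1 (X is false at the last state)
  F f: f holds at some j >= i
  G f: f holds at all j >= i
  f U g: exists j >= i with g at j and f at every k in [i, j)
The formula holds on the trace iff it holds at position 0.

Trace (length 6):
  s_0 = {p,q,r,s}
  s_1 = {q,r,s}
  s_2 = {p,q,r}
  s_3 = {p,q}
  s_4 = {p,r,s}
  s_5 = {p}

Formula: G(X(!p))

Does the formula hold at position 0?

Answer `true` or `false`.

s_0={p,q,r,s}: G(X(!p))=False X(!p)=True !p=False p=True
s_1={q,r,s}: G(X(!p))=False X(!p)=False !p=True p=False
s_2={p,q,r}: G(X(!p))=False X(!p)=False !p=False p=True
s_3={p,q}: G(X(!p))=False X(!p)=False !p=False p=True
s_4={p,r,s}: G(X(!p))=False X(!p)=False !p=False p=True
s_5={p}: G(X(!p))=False X(!p)=False !p=False p=True

Answer: false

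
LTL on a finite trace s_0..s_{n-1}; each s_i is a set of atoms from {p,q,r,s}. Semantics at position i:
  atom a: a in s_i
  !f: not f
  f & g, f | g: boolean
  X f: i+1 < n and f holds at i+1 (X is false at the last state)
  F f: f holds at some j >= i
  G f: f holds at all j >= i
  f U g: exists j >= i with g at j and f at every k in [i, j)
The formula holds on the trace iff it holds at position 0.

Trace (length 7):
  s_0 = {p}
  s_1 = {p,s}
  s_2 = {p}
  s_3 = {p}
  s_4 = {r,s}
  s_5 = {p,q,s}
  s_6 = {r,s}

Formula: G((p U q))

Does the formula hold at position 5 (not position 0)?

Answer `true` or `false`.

Answer: false

Derivation:
s_0={p}: G((p U q))=False (p U q)=False p=True q=False
s_1={p,s}: G((p U q))=False (p U q)=False p=True q=False
s_2={p}: G((p U q))=False (p U q)=False p=True q=False
s_3={p}: G((p U q))=False (p U q)=False p=True q=False
s_4={r,s}: G((p U q))=False (p U q)=False p=False q=False
s_5={p,q,s}: G((p U q))=False (p U q)=True p=True q=True
s_6={r,s}: G((p U q))=False (p U q)=False p=False q=False
Evaluating at position 5: result = False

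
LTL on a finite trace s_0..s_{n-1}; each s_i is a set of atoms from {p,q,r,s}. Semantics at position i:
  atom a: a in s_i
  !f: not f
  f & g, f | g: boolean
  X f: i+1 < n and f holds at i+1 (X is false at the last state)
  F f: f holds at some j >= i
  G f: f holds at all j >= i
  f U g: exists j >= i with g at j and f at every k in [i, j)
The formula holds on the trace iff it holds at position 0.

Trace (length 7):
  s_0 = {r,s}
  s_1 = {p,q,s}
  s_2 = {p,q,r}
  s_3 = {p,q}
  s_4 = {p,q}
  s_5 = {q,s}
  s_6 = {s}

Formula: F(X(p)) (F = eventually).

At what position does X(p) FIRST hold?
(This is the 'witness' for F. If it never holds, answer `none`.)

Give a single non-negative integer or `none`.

Answer: 0

Derivation:
s_0={r,s}: X(p)=True p=False
s_1={p,q,s}: X(p)=True p=True
s_2={p,q,r}: X(p)=True p=True
s_3={p,q}: X(p)=True p=True
s_4={p,q}: X(p)=False p=True
s_5={q,s}: X(p)=False p=False
s_6={s}: X(p)=False p=False
F(X(p)) holds; first witness at position 0.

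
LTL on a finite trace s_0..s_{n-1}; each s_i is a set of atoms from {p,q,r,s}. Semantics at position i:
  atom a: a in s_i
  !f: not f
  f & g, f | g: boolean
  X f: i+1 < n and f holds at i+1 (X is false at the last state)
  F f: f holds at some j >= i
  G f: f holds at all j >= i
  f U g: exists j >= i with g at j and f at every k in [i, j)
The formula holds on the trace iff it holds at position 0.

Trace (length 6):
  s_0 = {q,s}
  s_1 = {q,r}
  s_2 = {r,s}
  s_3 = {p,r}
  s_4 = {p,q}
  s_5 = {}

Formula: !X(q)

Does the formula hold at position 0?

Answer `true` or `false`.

Answer: false

Derivation:
s_0={q,s}: !X(q)=False X(q)=True q=True
s_1={q,r}: !X(q)=True X(q)=False q=True
s_2={r,s}: !X(q)=True X(q)=False q=False
s_3={p,r}: !X(q)=False X(q)=True q=False
s_4={p,q}: !X(q)=True X(q)=False q=True
s_5={}: !X(q)=True X(q)=False q=False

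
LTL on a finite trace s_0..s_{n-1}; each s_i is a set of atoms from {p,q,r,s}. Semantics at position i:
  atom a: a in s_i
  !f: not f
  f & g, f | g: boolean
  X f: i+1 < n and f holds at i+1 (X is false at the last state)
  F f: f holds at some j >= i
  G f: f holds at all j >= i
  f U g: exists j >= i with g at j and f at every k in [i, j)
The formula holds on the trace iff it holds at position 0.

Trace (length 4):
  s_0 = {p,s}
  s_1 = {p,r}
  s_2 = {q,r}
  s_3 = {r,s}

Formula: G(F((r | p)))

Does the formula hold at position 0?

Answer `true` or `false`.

s_0={p,s}: G(F((r | p)))=True F((r | p))=True (r | p)=True r=False p=True
s_1={p,r}: G(F((r | p)))=True F((r | p))=True (r | p)=True r=True p=True
s_2={q,r}: G(F((r | p)))=True F((r | p))=True (r | p)=True r=True p=False
s_3={r,s}: G(F((r | p)))=True F((r | p))=True (r | p)=True r=True p=False

Answer: true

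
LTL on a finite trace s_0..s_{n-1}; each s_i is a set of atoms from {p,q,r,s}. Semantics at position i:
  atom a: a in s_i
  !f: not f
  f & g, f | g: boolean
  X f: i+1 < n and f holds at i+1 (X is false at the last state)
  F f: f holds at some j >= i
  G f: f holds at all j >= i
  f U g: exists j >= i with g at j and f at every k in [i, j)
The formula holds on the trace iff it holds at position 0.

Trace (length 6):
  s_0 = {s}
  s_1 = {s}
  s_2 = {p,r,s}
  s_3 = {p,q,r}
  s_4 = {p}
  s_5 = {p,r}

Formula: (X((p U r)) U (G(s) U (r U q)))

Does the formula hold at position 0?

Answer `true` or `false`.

Answer: false

Derivation:
s_0={s}: (X((p U r)) U (G(s) U (r U q)))=False X((p U r))=False (p U r)=False p=False r=False (G(s) U (r U q))=False G(s)=False s=True (r U q)=False q=False
s_1={s}: (X((p U r)) U (G(s) U (r U q)))=True X((p U r))=True (p U r)=False p=False r=False (G(s) U (r U q))=False G(s)=False s=True (r U q)=False q=False
s_2={p,r,s}: (X((p U r)) U (G(s) U (r U q)))=True X((p U r))=True (p U r)=True p=True r=True (G(s) U (r U q))=True G(s)=False s=True (r U q)=True q=False
s_3={p,q,r}: (X((p U r)) U (G(s) U (r U q)))=True X((p U r))=True (p U r)=True p=True r=True (G(s) U (r U q))=True G(s)=False s=False (r U q)=True q=True
s_4={p}: (X((p U r)) U (G(s) U (r U q)))=False X((p U r))=True (p U r)=True p=True r=False (G(s) U (r U q))=False G(s)=False s=False (r U q)=False q=False
s_5={p,r}: (X((p U r)) U (G(s) U (r U q)))=False X((p U r))=False (p U r)=True p=True r=True (G(s) U (r U q))=False G(s)=False s=False (r U q)=False q=False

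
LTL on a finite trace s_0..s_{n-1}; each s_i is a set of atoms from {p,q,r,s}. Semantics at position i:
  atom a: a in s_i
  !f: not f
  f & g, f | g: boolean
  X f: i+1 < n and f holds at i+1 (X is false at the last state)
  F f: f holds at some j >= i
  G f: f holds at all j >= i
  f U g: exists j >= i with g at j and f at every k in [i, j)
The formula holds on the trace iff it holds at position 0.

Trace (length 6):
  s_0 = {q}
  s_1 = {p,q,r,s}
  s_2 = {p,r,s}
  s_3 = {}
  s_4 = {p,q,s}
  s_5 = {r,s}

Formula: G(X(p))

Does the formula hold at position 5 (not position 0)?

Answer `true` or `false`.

Answer: false

Derivation:
s_0={q}: G(X(p))=False X(p)=True p=False
s_1={p,q,r,s}: G(X(p))=False X(p)=True p=True
s_2={p,r,s}: G(X(p))=False X(p)=False p=True
s_3={}: G(X(p))=False X(p)=True p=False
s_4={p,q,s}: G(X(p))=False X(p)=False p=True
s_5={r,s}: G(X(p))=False X(p)=False p=False
Evaluating at position 5: result = False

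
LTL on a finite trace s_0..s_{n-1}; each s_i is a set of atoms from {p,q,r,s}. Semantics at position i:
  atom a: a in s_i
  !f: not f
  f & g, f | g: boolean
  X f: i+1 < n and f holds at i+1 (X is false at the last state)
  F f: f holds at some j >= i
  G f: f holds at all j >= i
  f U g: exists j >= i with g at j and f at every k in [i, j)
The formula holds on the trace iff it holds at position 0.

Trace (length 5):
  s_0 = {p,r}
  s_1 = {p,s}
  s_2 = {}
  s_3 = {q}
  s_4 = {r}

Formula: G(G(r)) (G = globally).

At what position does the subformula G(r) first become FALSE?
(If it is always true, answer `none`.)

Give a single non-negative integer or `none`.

Answer: 0

Derivation:
s_0={p,r}: G(r)=False r=True
s_1={p,s}: G(r)=False r=False
s_2={}: G(r)=False r=False
s_3={q}: G(r)=False r=False
s_4={r}: G(r)=True r=True
G(G(r)) holds globally = False
First violation at position 0.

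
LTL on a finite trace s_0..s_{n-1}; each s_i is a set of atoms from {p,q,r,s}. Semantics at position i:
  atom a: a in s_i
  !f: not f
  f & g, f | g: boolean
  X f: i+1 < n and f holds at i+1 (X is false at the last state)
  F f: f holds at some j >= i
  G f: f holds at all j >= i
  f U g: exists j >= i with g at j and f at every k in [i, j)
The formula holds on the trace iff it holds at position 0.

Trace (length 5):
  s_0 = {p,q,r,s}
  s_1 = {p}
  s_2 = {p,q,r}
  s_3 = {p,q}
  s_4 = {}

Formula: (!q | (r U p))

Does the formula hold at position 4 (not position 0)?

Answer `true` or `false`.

Answer: true

Derivation:
s_0={p,q,r,s}: (!q | (r U p))=True !q=False q=True (r U p)=True r=True p=True
s_1={p}: (!q | (r U p))=True !q=True q=False (r U p)=True r=False p=True
s_2={p,q,r}: (!q | (r U p))=True !q=False q=True (r U p)=True r=True p=True
s_3={p,q}: (!q | (r U p))=True !q=False q=True (r U p)=True r=False p=True
s_4={}: (!q | (r U p))=True !q=True q=False (r U p)=False r=False p=False
Evaluating at position 4: result = True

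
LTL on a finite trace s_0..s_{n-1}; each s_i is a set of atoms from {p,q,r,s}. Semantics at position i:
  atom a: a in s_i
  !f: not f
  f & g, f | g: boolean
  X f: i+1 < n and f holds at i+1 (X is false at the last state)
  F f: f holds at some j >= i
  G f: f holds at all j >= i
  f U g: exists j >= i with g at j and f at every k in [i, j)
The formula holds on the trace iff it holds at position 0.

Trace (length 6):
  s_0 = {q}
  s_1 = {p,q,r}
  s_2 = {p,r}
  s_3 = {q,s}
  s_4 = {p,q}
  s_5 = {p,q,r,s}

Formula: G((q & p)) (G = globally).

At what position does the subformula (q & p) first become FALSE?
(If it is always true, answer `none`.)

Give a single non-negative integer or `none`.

s_0={q}: (q & p)=False q=True p=False
s_1={p,q,r}: (q & p)=True q=True p=True
s_2={p,r}: (q & p)=False q=False p=True
s_3={q,s}: (q & p)=False q=True p=False
s_4={p,q}: (q & p)=True q=True p=True
s_5={p,q,r,s}: (q & p)=True q=True p=True
G((q & p)) holds globally = False
First violation at position 0.

Answer: 0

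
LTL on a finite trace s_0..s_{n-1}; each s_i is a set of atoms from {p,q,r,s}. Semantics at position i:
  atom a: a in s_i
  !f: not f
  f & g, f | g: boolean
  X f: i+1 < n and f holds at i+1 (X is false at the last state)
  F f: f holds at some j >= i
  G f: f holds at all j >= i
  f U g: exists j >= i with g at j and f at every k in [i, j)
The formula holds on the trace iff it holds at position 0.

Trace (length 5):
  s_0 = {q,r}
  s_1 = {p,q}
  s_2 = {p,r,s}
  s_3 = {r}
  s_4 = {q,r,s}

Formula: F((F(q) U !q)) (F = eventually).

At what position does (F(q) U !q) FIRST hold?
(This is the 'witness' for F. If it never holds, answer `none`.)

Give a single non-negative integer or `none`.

Answer: 0

Derivation:
s_0={q,r}: (F(q) U !q)=True F(q)=True q=True !q=False
s_1={p,q}: (F(q) U !q)=True F(q)=True q=True !q=False
s_2={p,r,s}: (F(q) U !q)=True F(q)=True q=False !q=True
s_3={r}: (F(q) U !q)=True F(q)=True q=False !q=True
s_4={q,r,s}: (F(q) U !q)=False F(q)=True q=True !q=False
F((F(q) U !q)) holds; first witness at position 0.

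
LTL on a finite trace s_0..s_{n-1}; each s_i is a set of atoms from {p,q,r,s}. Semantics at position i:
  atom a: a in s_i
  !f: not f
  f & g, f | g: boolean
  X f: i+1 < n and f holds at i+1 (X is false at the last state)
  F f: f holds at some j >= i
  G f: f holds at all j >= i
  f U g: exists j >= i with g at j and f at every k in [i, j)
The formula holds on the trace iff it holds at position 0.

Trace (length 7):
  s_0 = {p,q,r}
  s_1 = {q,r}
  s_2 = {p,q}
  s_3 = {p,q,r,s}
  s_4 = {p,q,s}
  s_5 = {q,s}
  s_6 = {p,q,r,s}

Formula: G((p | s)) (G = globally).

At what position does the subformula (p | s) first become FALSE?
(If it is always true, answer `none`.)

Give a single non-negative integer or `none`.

Answer: 1

Derivation:
s_0={p,q,r}: (p | s)=True p=True s=False
s_1={q,r}: (p | s)=False p=False s=False
s_2={p,q}: (p | s)=True p=True s=False
s_3={p,q,r,s}: (p | s)=True p=True s=True
s_4={p,q,s}: (p | s)=True p=True s=True
s_5={q,s}: (p | s)=True p=False s=True
s_6={p,q,r,s}: (p | s)=True p=True s=True
G((p | s)) holds globally = False
First violation at position 1.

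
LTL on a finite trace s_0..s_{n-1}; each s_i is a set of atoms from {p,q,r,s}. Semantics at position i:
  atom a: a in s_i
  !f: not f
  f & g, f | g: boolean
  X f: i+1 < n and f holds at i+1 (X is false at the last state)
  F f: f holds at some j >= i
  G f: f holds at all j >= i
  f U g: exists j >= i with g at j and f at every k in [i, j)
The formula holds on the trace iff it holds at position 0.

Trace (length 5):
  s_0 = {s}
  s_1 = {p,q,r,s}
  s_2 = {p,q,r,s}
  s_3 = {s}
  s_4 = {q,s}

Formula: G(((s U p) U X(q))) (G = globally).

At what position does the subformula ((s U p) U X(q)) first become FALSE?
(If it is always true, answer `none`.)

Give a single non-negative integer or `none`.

s_0={s}: ((s U p) U X(q))=True (s U p)=True s=True p=False X(q)=True q=False
s_1={p,q,r,s}: ((s U p) U X(q))=True (s U p)=True s=True p=True X(q)=True q=True
s_2={p,q,r,s}: ((s U p) U X(q))=True (s U p)=True s=True p=True X(q)=False q=True
s_3={s}: ((s U p) U X(q))=True (s U p)=False s=True p=False X(q)=True q=False
s_4={q,s}: ((s U p) U X(q))=False (s U p)=False s=True p=False X(q)=False q=True
G(((s U p) U X(q))) holds globally = False
First violation at position 4.

Answer: 4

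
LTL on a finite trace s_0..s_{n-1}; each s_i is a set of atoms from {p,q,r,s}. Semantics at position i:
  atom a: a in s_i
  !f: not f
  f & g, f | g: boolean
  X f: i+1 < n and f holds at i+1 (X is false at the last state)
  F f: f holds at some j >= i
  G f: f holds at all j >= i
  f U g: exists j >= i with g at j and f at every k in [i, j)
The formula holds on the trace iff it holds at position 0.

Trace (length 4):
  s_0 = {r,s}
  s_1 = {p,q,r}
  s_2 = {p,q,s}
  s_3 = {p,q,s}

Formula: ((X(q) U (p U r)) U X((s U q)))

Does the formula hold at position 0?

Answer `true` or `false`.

s_0={r,s}: ((X(q) U (p U r)) U X((s U q)))=True (X(q) U (p U r))=True X(q)=True q=False (p U r)=True p=False r=True X((s U q))=True (s U q)=True s=True
s_1={p,q,r}: ((X(q) U (p U r)) U X((s U q)))=True (X(q) U (p U r))=True X(q)=True q=True (p U r)=True p=True r=True X((s U q))=True (s U q)=True s=False
s_2={p,q,s}: ((X(q) U (p U r)) U X((s U q)))=True (X(q) U (p U r))=False X(q)=True q=True (p U r)=False p=True r=False X((s U q))=True (s U q)=True s=True
s_3={p,q,s}: ((X(q) U (p U r)) U X((s U q)))=False (X(q) U (p U r))=False X(q)=False q=True (p U r)=False p=True r=False X((s U q))=False (s U q)=True s=True

Answer: true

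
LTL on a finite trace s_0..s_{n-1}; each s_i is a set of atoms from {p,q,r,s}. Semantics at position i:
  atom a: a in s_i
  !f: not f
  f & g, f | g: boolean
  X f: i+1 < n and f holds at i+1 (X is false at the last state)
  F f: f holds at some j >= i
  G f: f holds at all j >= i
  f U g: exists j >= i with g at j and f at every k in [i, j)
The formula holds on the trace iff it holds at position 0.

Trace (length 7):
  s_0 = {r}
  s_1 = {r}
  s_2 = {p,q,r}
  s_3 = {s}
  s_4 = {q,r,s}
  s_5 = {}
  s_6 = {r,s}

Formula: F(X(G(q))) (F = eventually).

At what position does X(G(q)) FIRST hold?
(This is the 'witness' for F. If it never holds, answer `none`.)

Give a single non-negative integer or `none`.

s_0={r}: X(G(q))=False G(q)=False q=False
s_1={r}: X(G(q))=False G(q)=False q=False
s_2={p,q,r}: X(G(q))=False G(q)=False q=True
s_3={s}: X(G(q))=False G(q)=False q=False
s_4={q,r,s}: X(G(q))=False G(q)=False q=True
s_5={}: X(G(q))=False G(q)=False q=False
s_6={r,s}: X(G(q))=False G(q)=False q=False
F(X(G(q))) does not hold (no witness exists).

Answer: none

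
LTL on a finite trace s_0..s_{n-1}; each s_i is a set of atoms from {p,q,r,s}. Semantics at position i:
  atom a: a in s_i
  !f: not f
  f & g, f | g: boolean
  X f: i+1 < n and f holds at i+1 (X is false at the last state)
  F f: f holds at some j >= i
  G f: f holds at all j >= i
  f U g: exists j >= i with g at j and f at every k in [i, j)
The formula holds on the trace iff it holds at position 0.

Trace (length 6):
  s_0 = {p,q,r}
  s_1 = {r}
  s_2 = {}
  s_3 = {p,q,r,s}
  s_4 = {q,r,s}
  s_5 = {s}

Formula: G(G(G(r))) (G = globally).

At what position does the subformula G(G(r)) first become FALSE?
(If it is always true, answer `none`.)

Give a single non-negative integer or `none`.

Answer: 0

Derivation:
s_0={p,q,r}: G(G(r))=False G(r)=False r=True
s_1={r}: G(G(r))=False G(r)=False r=True
s_2={}: G(G(r))=False G(r)=False r=False
s_3={p,q,r,s}: G(G(r))=False G(r)=False r=True
s_4={q,r,s}: G(G(r))=False G(r)=False r=True
s_5={s}: G(G(r))=False G(r)=False r=False
G(G(G(r))) holds globally = False
First violation at position 0.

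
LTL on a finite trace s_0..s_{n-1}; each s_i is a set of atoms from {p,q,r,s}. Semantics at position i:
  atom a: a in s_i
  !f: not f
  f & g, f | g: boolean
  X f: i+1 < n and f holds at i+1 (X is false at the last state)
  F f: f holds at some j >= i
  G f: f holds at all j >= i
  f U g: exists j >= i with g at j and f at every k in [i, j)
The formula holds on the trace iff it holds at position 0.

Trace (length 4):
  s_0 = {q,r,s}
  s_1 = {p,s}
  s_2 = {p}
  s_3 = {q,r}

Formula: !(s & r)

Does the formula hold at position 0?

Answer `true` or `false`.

s_0={q,r,s}: !(s & r)=False (s & r)=True s=True r=True
s_1={p,s}: !(s & r)=True (s & r)=False s=True r=False
s_2={p}: !(s & r)=True (s & r)=False s=False r=False
s_3={q,r}: !(s & r)=True (s & r)=False s=False r=True

Answer: false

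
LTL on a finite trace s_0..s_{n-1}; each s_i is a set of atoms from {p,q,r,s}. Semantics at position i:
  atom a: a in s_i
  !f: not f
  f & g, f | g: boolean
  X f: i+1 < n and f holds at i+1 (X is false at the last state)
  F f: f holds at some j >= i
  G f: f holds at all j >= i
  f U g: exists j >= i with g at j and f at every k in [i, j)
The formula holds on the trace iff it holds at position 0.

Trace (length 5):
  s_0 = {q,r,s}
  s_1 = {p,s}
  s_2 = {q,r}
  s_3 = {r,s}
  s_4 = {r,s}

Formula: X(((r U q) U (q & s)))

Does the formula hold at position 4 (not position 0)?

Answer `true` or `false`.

s_0={q,r,s}: X(((r U q) U (q & s)))=False ((r U q) U (q & s))=True (r U q)=True r=True q=True (q & s)=True s=True
s_1={p,s}: X(((r U q) U (q & s)))=False ((r U q) U (q & s))=False (r U q)=False r=False q=False (q & s)=False s=True
s_2={q,r}: X(((r U q) U (q & s)))=False ((r U q) U (q & s))=False (r U q)=True r=True q=True (q & s)=False s=False
s_3={r,s}: X(((r U q) U (q & s)))=False ((r U q) U (q & s))=False (r U q)=False r=True q=False (q & s)=False s=True
s_4={r,s}: X(((r U q) U (q & s)))=False ((r U q) U (q & s))=False (r U q)=False r=True q=False (q & s)=False s=True
Evaluating at position 4: result = False

Answer: false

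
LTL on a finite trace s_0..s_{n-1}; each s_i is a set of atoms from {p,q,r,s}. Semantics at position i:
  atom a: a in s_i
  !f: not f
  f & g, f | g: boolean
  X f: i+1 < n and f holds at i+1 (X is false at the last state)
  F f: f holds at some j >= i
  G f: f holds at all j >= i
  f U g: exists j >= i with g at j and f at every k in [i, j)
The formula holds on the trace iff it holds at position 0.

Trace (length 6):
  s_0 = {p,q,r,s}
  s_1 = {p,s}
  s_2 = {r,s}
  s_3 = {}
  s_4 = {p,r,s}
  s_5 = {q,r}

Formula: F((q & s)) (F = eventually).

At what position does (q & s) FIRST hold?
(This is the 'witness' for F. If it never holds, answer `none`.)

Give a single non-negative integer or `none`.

Answer: 0

Derivation:
s_0={p,q,r,s}: (q & s)=True q=True s=True
s_1={p,s}: (q & s)=False q=False s=True
s_2={r,s}: (q & s)=False q=False s=True
s_3={}: (q & s)=False q=False s=False
s_4={p,r,s}: (q & s)=False q=False s=True
s_5={q,r}: (q & s)=False q=True s=False
F((q & s)) holds; first witness at position 0.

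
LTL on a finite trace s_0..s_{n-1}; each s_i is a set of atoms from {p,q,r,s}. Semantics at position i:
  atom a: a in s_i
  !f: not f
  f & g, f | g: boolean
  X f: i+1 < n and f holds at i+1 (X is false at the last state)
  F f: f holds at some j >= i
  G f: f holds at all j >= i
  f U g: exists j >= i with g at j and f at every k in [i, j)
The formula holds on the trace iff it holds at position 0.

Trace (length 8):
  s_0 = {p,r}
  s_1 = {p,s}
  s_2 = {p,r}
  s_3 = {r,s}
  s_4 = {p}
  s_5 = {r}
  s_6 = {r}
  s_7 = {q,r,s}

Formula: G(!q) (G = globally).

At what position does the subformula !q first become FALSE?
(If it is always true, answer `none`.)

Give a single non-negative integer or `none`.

Answer: 7

Derivation:
s_0={p,r}: !q=True q=False
s_1={p,s}: !q=True q=False
s_2={p,r}: !q=True q=False
s_3={r,s}: !q=True q=False
s_4={p}: !q=True q=False
s_5={r}: !q=True q=False
s_6={r}: !q=True q=False
s_7={q,r,s}: !q=False q=True
G(!q) holds globally = False
First violation at position 7.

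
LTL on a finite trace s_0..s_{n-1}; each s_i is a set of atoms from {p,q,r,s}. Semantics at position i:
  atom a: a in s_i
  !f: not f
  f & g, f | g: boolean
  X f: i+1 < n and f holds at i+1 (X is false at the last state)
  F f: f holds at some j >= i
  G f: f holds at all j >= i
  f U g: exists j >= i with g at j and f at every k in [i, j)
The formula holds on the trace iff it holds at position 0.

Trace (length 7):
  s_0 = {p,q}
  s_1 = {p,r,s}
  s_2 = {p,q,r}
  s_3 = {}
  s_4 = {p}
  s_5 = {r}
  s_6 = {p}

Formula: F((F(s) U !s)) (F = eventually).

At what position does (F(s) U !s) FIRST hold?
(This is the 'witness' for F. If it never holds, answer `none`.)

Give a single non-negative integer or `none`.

Answer: 0

Derivation:
s_0={p,q}: (F(s) U !s)=True F(s)=True s=False !s=True
s_1={p,r,s}: (F(s) U !s)=True F(s)=True s=True !s=False
s_2={p,q,r}: (F(s) U !s)=True F(s)=False s=False !s=True
s_3={}: (F(s) U !s)=True F(s)=False s=False !s=True
s_4={p}: (F(s) U !s)=True F(s)=False s=False !s=True
s_5={r}: (F(s) U !s)=True F(s)=False s=False !s=True
s_6={p}: (F(s) U !s)=True F(s)=False s=False !s=True
F((F(s) U !s)) holds; first witness at position 0.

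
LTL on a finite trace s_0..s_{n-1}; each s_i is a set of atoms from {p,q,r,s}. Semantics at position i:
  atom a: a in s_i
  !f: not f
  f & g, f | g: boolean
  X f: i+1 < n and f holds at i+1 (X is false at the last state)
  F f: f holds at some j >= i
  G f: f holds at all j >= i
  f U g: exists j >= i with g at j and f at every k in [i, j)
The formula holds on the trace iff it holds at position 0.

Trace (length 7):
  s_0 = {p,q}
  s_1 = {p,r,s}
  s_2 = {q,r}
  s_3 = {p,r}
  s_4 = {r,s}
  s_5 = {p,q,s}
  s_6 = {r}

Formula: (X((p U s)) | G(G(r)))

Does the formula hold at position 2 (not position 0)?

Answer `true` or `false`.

s_0={p,q}: (X((p U s)) | G(G(r)))=True X((p U s))=True (p U s)=True p=True s=False G(G(r))=False G(r)=False r=False
s_1={p,r,s}: (X((p U s)) | G(G(r)))=False X((p U s))=False (p U s)=True p=True s=True G(G(r))=False G(r)=False r=True
s_2={q,r}: (X((p U s)) | G(G(r)))=True X((p U s))=True (p U s)=False p=False s=False G(G(r))=False G(r)=False r=True
s_3={p,r}: (X((p U s)) | G(G(r)))=True X((p U s))=True (p U s)=True p=True s=False G(G(r))=False G(r)=False r=True
s_4={r,s}: (X((p U s)) | G(G(r)))=True X((p U s))=True (p U s)=True p=False s=True G(G(r))=False G(r)=False r=True
s_5={p,q,s}: (X((p U s)) | G(G(r)))=False X((p U s))=False (p U s)=True p=True s=True G(G(r))=False G(r)=False r=False
s_6={r}: (X((p U s)) | G(G(r)))=True X((p U s))=False (p U s)=False p=False s=False G(G(r))=True G(r)=True r=True
Evaluating at position 2: result = True

Answer: true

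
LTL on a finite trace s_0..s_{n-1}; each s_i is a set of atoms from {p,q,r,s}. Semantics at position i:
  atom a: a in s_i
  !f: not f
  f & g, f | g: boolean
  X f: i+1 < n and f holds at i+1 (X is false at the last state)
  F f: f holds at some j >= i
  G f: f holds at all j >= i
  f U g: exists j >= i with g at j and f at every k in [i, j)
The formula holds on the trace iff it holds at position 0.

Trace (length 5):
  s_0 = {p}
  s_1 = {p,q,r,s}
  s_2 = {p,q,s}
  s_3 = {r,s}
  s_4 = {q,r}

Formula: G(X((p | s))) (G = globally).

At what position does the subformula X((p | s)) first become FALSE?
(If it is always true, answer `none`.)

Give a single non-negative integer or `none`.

s_0={p}: X((p | s))=True (p | s)=True p=True s=False
s_1={p,q,r,s}: X((p | s))=True (p | s)=True p=True s=True
s_2={p,q,s}: X((p | s))=True (p | s)=True p=True s=True
s_3={r,s}: X((p | s))=False (p | s)=True p=False s=True
s_4={q,r}: X((p | s))=False (p | s)=False p=False s=False
G(X((p | s))) holds globally = False
First violation at position 3.

Answer: 3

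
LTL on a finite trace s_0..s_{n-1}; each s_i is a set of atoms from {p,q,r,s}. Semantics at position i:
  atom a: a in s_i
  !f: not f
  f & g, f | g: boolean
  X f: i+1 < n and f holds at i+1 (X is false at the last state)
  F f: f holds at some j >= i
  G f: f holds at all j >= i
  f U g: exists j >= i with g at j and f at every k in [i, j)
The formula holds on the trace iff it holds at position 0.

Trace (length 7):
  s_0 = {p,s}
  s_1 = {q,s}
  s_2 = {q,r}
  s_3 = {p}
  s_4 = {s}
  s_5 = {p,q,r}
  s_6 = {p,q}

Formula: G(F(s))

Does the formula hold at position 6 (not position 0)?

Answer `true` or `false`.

s_0={p,s}: G(F(s))=False F(s)=True s=True
s_1={q,s}: G(F(s))=False F(s)=True s=True
s_2={q,r}: G(F(s))=False F(s)=True s=False
s_3={p}: G(F(s))=False F(s)=True s=False
s_4={s}: G(F(s))=False F(s)=True s=True
s_5={p,q,r}: G(F(s))=False F(s)=False s=False
s_6={p,q}: G(F(s))=False F(s)=False s=False
Evaluating at position 6: result = False

Answer: false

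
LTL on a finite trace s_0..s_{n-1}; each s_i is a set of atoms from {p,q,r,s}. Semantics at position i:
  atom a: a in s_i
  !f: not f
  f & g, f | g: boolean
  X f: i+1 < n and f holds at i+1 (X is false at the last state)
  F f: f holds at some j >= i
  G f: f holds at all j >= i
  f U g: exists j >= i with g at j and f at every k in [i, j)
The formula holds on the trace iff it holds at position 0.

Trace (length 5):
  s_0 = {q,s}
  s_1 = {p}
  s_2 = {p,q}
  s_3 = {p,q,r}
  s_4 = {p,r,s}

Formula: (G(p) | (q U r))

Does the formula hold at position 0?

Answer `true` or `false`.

s_0={q,s}: (G(p) | (q U r))=False G(p)=False p=False (q U r)=False q=True r=False
s_1={p}: (G(p) | (q U r))=True G(p)=True p=True (q U r)=False q=False r=False
s_2={p,q}: (G(p) | (q U r))=True G(p)=True p=True (q U r)=True q=True r=False
s_3={p,q,r}: (G(p) | (q U r))=True G(p)=True p=True (q U r)=True q=True r=True
s_4={p,r,s}: (G(p) | (q U r))=True G(p)=True p=True (q U r)=True q=False r=True

Answer: false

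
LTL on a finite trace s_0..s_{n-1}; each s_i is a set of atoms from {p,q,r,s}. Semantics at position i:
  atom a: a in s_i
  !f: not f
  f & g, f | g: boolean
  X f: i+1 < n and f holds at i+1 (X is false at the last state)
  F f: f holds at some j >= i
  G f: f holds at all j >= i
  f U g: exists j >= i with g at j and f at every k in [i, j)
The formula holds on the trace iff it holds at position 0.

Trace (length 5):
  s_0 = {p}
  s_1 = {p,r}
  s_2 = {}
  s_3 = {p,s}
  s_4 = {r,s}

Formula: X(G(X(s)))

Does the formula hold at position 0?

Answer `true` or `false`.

Answer: false

Derivation:
s_0={p}: X(G(X(s)))=False G(X(s))=False X(s)=False s=False
s_1={p,r}: X(G(X(s)))=False G(X(s))=False X(s)=False s=False
s_2={}: X(G(X(s)))=False G(X(s))=False X(s)=True s=False
s_3={p,s}: X(G(X(s)))=False G(X(s))=False X(s)=True s=True
s_4={r,s}: X(G(X(s)))=False G(X(s))=False X(s)=False s=True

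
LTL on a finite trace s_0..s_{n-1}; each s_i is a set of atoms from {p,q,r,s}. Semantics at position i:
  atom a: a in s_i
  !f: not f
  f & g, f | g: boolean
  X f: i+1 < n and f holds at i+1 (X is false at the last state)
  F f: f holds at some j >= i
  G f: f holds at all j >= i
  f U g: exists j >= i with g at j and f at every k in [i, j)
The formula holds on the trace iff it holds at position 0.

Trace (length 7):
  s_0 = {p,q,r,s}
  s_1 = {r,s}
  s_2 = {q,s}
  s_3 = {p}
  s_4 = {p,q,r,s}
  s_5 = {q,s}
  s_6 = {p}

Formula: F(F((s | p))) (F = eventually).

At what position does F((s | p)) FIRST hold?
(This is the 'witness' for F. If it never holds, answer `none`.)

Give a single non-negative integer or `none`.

Answer: 0

Derivation:
s_0={p,q,r,s}: F((s | p))=True (s | p)=True s=True p=True
s_1={r,s}: F((s | p))=True (s | p)=True s=True p=False
s_2={q,s}: F((s | p))=True (s | p)=True s=True p=False
s_3={p}: F((s | p))=True (s | p)=True s=False p=True
s_4={p,q,r,s}: F((s | p))=True (s | p)=True s=True p=True
s_5={q,s}: F((s | p))=True (s | p)=True s=True p=False
s_6={p}: F((s | p))=True (s | p)=True s=False p=True
F(F((s | p))) holds; first witness at position 0.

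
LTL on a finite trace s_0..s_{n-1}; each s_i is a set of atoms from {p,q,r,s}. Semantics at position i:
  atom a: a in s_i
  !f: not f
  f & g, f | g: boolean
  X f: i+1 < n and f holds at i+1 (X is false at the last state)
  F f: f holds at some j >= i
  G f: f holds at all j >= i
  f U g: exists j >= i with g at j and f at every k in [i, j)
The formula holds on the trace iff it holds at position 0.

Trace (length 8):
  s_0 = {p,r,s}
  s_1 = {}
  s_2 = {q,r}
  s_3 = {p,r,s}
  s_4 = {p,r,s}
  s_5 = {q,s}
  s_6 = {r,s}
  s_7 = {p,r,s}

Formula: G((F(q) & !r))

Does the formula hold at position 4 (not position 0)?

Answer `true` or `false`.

s_0={p,r,s}: G((F(q) & !r))=False (F(q) & !r)=False F(q)=True q=False !r=False r=True
s_1={}: G((F(q) & !r))=False (F(q) & !r)=True F(q)=True q=False !r=True r=False
s_2={q,r}: G((F(q) & !r))=False (F(q) & !r)=False F(q)=True q=True !r=False r=True
s_3={p,r,s}: G((F(q) & !r))=False (F(q) & !r)=False F(q)=True q=False !r=False r=True
s_4={p,r,s}: G((F(q) & !r))=False (F(q) & !r)=False F(q)=True q=False !r=False r=True
s_5={q,s}: G((F(q) & !r))=False (F(q) & !r)=True F(q)=True q=True !r=True r=False
s_6={r,s}: G((F(q) & !r))=False (F(q) & !r)=False F(q)=False q=False !r=False r=True
s_7={p,r,s}: G((F(q) & !r))=False (F(q) & !r)=False F(q)=False q=False !r=False r=True
Evaluating at position 4: result = False

Answer: false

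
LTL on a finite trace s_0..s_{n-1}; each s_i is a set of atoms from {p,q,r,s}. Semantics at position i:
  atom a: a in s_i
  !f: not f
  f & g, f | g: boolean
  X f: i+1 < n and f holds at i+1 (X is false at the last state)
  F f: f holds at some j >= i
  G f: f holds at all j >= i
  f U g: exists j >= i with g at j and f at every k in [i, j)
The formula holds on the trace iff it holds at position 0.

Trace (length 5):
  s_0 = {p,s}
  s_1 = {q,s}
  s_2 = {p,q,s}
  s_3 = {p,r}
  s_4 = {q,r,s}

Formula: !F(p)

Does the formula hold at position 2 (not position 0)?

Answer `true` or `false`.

Answer: false

Derivation:
s_0={p,s}: !F(p)=False F(p)=True p=True
s_1={q,s}: !F(p)=False F(p)=True p=False
s_2={p,q,s}: !F(p)=False F(p)=True p=True
s_3={p,r}: !F(p)=False F(p)=True p=True
s_4={q,r,s}: !F(p)=True F(p)=False p=False
Evaluating at position 2: result = False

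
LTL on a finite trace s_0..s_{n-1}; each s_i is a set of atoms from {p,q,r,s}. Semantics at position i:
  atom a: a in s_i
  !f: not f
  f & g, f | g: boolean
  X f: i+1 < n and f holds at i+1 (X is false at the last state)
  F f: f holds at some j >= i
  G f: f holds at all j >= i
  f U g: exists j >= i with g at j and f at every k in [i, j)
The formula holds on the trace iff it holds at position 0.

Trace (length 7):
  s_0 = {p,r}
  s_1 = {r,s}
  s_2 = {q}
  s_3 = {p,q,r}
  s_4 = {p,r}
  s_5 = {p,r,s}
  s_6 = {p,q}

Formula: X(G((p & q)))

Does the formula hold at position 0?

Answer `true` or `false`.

Answer: false

Derivation:
s_0={p,r}: X(G((p & q)))=False G((p & q))=False (p & q)=False p=True q=False
s_1={r,s}: X(G((p & q)))=False G((p & q))=False (p & q)=False p=False q=False
s_2={q}: X(G((p & q)))=False G((p & q))=False (p & q)=False p=False q=True
s_3={p,q,r}: X(G((p & q)))=False G((p & q))=False (p & q)=True p=True q=True
s_4={p,r}: X(G((p & q)))=False G((p & q))=False (p & q)=False p=True q=False
s_5={p,r,s}: X(G((p & q)))=True G((p & q))=False (p & q)=False p=True q=False
s_6={p,q}: X(G((p & q)))=False G((p & q))=True (p & q)=True p=True q=True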